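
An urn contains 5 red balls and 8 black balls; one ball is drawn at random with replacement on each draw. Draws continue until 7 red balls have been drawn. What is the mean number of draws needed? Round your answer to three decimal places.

Y = total draws until the seventh success; negative binomial with r=7, p=0.384615.
E[Y] = r / p = 7 / 0.384615 = 18.20000

18.200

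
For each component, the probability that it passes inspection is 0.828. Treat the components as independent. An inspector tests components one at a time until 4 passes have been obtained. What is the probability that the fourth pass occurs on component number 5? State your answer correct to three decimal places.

Y = trial on which the fourth success occurs; negative binomial, r=4, p=0.828.
P(Y=5) = C(4,3) · p^4 · (1−p)^1
= 4 · 0.47003 · 0.172 = 0.32338

0.323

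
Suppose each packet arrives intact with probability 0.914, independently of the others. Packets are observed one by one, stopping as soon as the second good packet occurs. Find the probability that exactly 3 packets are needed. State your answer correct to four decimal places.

0.1437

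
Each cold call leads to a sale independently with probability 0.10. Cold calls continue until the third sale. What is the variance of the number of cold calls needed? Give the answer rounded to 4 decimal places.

Y = total cold calls until the third success; negative binomial with r=3, p=0.10.
Var(Y) = r(1−p)/p² = 3·0.90 / 0.10² = 270.000000

270.0000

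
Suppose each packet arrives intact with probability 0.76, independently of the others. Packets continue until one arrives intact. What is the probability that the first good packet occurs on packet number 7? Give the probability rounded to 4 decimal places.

0.0001

Geometric (trials to first success), p = 0.76.
P(Y = 7) = (1−p)^6 · p = 0.0001911 · 0.76 = 0.000145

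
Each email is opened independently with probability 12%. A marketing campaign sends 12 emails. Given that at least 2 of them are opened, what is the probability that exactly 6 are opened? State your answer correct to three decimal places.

0.003

X ~ Binomial(12, 0.12). Want P(X=6 | X≥2) = P(X=6) / P(X≥2).
P(X=6) = C(12,6)·0.12^6·0.88^6 = 0.00128
P(X≥2) = 1 − 0.21567 − 0.35292 = 0.43141
Ratio = 0.00128 / 0.43141 = 0.00297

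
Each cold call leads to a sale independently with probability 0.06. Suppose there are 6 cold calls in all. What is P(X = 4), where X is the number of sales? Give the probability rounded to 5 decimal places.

X ~ Binomial(n=6, p=0.06).
P(X=4) = C(6,4) · p^4 · (1−p)^2
= 15 · 1.296e-05 · 0.8836 = 0.0001718

0.00017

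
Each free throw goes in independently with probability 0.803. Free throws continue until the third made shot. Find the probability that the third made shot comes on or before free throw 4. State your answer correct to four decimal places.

Finishing within 4 free throws ⇔ at least 3 successes in the first 4. With X ~ Binomial(4, 0.803), P(Y ≤ 4) = 1 − P(X ≤ 2).
  k=0: C(4,0)·0.803^0·0.197^4 = 0.001506
  k=1: C(4,1)·0.803^1·0.197^3 = 0.024557
  k=2: C(4,2)·0.803^2·0.197^2 = 0.150146
1 − 0.176209 = 0.823791

0.8238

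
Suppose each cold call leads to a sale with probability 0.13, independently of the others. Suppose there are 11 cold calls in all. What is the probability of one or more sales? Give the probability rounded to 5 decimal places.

0.78387

P(at least one) = 1 − P(none) = 1 − (1 − 0.13)^11
= 1 − 0.2161284 = 0.7838716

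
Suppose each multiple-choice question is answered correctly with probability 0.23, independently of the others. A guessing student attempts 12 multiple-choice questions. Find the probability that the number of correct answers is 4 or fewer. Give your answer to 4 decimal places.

X ~ Binomial(12, 0.23); P(X ≤ 4) = Σ C(12,k) p^k (1−p)^(12−k) over k:
  k=0: C(12,0)·0.23^0·0.77^12 = 0.043440
  k=1: C(12,1)·0.23^1·0.77^11 = 0.155707
  k=2: C(12,2)·0.23^2·0.77^10 = 0.255804
  k=3: C(12,3)·0.23^3·0.77^9 = 0.254696
  k=4: C(12,4)·0.23^4·0.77^8 = 0.171176
Total = 0.880822

0.8808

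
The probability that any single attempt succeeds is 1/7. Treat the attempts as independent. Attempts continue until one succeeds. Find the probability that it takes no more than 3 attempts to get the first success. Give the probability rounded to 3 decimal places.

Y = number of attempts to the first success; geometric, p = 0.142857.
P(Y ≤ 3) = 1 − (1−p)^3 = 1 − 0.62974 = 0.37026

0.370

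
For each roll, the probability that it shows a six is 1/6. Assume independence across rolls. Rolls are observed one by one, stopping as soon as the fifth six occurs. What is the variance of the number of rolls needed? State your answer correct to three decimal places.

150.000

Y = total rolls until the fifth success; negative binomial with r=5, p=0.166667.
Var(Y) = r(1−p)/p² = 5·0.833333 / 0.166667² = 150.00000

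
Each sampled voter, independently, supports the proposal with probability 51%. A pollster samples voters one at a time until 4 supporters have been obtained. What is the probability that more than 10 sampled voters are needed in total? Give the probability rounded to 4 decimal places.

0.1560

Needing more than 10 sampled voters ⇔ fewer than 4 successes in the first 10. With X ~ Binomial(10, 0.51), P(Y > 10) = P(X ≤ 3).
  k=0: C(10,0)·0.51^0·0.49^10 = 0.000798
  k=1: C(10,1)·0.51^1·0.49^9 = 0.008305
  k=2: C(10,2)·0.51^2·0.49^8 = 0.038897
  k=3: C(10,3)·0.51^3·0.49^7 = 0.107960
P(X ≤ 3) = 0.155961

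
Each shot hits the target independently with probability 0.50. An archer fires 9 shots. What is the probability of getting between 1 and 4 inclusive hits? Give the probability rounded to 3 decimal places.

X ~ Binomial(9, 0.50); P(1 ≤ X ≤ 4) = Σ C(9,k) p^k (1−p)^(9−k) over k:
  k=1: C(9,1)·0.50^1·0.50^8 = 0.01758
  k=2: C(9,2)·0.50^2·0.50^7 = 0.07031
  k=3: C(9,3)·0.50^3·0.50^6 = 0.16406
  k=4: C(9,4)·0.50^4·0.50^5 = 0.24609
Total = 0.49805

0.498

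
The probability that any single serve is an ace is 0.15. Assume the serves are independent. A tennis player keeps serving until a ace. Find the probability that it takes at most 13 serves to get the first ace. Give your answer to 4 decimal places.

0.8791

Y = number of serves to the first success; geometric, p = 0.15.
P(Y ≤ 13) = 1 − (1−p)^13 = 1 − 0.120905 = 0.879095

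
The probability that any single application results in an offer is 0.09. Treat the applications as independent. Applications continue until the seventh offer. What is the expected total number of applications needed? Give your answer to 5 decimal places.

Y = total applications until the seventh success; negative binomial with r=7, p=0.09.
E[Y] = r / p = 7 / 0.09 = 77.7777778

77.77778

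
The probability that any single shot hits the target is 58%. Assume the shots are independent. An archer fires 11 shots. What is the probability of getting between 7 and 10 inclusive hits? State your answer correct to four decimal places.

X ~ Binomial(11, 0.58); P(7 ≤ X ≤ 10) = Σ C(11,k) p^k (1−p)^(11−k) over k:
  k=7: C(11,7)·0.58^7·0.42^4 = 0.226729
  k=8: C(11,8)·0.58^8·0.42^3 = 0.156551
  k=9: C(11,9)·0.58^9·0.42^2 = 0.072063
  k=10: C(11,10)·0.58^10·0.42^1 = 0.019903
Total = 0.475246

0.4752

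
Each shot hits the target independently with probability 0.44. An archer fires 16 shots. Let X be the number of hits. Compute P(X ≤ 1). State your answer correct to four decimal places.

0.0013

X ~ Binomial(16, 0.44); P(X ≤ 1) = Σ C(16,k) p^k (1−p)^(16−k) over k:
  k=0: C(16,0)·0.44^0·0.56^16 = 0.000094
  k=1: C(16,1)·0.44^1·0.56^15 = 0.001176
Total = 0.001270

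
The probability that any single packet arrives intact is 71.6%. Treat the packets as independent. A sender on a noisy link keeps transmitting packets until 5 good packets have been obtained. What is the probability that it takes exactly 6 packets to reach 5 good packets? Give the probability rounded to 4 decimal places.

Y = trial on which the fifth success occurs; negative binomial, r=5, p=0.716.
P(Y=6) = C(5,4) · p^5 · (1−p)^1
= 5 · 0.18818 · 0.284 = 0.267210

0.2672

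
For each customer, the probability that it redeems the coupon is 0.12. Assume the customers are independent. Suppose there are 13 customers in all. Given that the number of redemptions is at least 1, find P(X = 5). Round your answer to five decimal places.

0.01422

X ~ Binomial(13, 0.12). Want P(X=5 | X≥1) = P(X=5) / P(X≥1).
P(X=5) = C(13,5)·0.12^5·0.88^8 = 0.0115172
P(X≥1) = 1 − 0.1897906 = 0.8102094
Ratio = 0.0115172 / 0.8102094 = 0.0142151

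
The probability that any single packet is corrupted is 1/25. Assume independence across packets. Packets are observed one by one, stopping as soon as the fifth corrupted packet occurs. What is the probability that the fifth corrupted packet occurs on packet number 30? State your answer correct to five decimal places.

0.00088

Y = trial on which the fifth success occurs; negative binomial, r=5, p=0.04.
P(Y=30) = C(29,4) · p^5 · (1−p)^25
= 23751 · 1.024e-07 · 0.3604 = 0.0008765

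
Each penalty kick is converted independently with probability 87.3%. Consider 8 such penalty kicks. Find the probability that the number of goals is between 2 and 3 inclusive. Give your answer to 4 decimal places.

0.0013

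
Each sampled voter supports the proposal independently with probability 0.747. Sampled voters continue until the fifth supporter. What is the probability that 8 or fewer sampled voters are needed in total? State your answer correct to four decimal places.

0.8820

Finishing within 8 sampled voters ⇔ at least 5 successes in the first 8. With X ~ Binomial(8, 0.747), P(Y ≤ 8) = 1 − P(X ≤ 4).
  k=0: C(8,0)·0.747^0·0.253^8 = 0.000017
  k=1: C(8,1)·0.747^1·0.253^7 = 0.000397
  k=2: C(8,2)·0.747^2·0.253^6 = 0.004098
  k=3: C(8,3)·0.747^3·0.253^5 = 0.024196
  k=4: C(8,4)·0.747^4·0.253^4 = 0.089302
1 − 0.118010 = 0.881990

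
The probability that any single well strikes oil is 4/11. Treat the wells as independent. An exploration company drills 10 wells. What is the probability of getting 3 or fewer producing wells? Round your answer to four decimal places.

X ~ Binomial(10, 0.363636); P(X ≤ 3) = Σ C(10,k) p^k (1−p)^(10−k) over k:
  k=0: C(10,0)·0.363636^0·0.636364^10 = 0.010891
  k=1: C(10,1)·0.363636^1·0.636364^9 = 0.062232
  k=2: C(10,2)·0.363636^2·0.636364^8 = 0.160026
  k=3: C(10,3)·0.363636^3·0.636364^7 = 0.243849
Total = 0.476997

0.4770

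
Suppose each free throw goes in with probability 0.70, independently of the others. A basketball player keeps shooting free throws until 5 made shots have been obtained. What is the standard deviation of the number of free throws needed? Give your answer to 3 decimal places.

1.750

Y = total free throws until the fifth success; negative binomial with r=5, p=0.70.
SD(Y) = √[r(1−p)/p²] = √(3.06122) = 1.74964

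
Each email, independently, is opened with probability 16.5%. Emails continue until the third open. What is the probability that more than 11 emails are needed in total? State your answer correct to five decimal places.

0.73209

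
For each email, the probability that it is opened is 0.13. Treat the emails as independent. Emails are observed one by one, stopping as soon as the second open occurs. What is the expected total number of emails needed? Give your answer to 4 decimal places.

Y = total emails until the second success; negative binomial with r=2, p=0.13.
E[Y] = r / p = 2 / 0.13 = 15.384615

15.3846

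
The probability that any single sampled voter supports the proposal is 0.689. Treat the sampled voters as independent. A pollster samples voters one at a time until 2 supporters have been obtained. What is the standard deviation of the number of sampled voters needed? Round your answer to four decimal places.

Y = total sampled voters until the second success; negative binomial with r=2, p=0.689.
SD(Y) = √[r(1−p)/p²] = √(1.310243) = 1.144659

1.1447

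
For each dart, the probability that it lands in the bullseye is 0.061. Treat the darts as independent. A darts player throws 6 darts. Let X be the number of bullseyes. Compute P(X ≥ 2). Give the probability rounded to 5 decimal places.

0.04734

X ~ Binomial(6, 0.061); P(X ≥ 2) = Σ C(6,k) p^k (1−p)^(6−k) over k:
  k=2: C(6,2)·0.061^2·0.939^4 = 0.0433924
  k=3: C(6,3)·0.061^3·0.939^3 = 0.0037585
  k=4: C(6,4)·0.061^4·0.939^2 = 0.0001831
  k=5: C(6,5)·0.061^5·0.939^1 = 0.0000048
  k=6: C(6,6)·0.061^6·0.939^0 = 0.0000001
Total = 0.0473388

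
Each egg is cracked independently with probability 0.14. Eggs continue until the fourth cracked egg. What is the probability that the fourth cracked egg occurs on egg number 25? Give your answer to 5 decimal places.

0.03275

Y = trial on which the fourth success occurs; negative binomial, r=4, p=0.14.
P(Y=25) = C(24,3) · p^4 · (1−p)^21
= 2024 · 0.00038416 · 0.042118 = 0.0327484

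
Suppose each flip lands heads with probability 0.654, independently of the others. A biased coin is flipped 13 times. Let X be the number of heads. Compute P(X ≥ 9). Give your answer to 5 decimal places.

0.51283

X ~ Binomial(13, 0.654); P(X ≥ 9) = Σ C(13,k) p^k (1−p)^(13−k) over k:
  k=9: C(13,9)·0.654^9·0.346^4 = 0.2242901
  k=10: C(13,10)·0.654^10·0.346^3 = 0.1695789
  k=11: C(13,11)·0.654^11·0.346^2 = 0.0874182
  k=12: C(13,12)·0.654^12·0.346^1 = 0.0275393
  k=13: C(13,13)·0.654^13·0.346^0 = 0.0040042
Total = 0.5128307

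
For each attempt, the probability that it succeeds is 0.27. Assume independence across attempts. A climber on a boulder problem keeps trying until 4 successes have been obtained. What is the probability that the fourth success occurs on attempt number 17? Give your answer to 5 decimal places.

Y = trial on which the fourth success occurs; negative binomial, r=4, p=0.27.
P(Y=17) = C(16,3) · p^4 · (1−p)^13
= 560 · 0.0053144 · 0.016718 = 0.0497554

0.04976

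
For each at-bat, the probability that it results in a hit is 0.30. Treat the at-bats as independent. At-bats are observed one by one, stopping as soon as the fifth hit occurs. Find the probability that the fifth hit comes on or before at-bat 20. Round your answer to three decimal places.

0.762

Finishing within 20 at-bats ⇔ at least 5 successes in the first 20. With X ~ Binomial(20, 0.30), P(Y ≤ 20) = 1 − P(X ≤ 4).
  k=0: C(20,0)·0.30^0·0.70^20 = 0.00080
  k=1: C(20,1)·0.30^1·0.70^19 = 0.00684
  k=2: C(20,2)·0.30^2·0.70^18 = 0.02785
  k=3: C(20,3)·0.30^3·0.70^17 = 0.07160
  k=4: C(20,4)·0.30^4·0.70^16 = 0.13042
1 − 0.23751 = 0.76249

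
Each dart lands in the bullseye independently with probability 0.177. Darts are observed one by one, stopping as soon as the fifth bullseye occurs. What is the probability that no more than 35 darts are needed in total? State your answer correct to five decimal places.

0.76680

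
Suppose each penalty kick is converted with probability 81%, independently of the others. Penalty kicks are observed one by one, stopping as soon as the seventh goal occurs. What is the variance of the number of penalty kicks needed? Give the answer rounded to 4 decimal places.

2.0271

Y = total penalty kicks until the seventh success; negative binomial with r=7, p=0.81.
Var(Y) = r(1−p)/p² = 7·0.19 / 0.81² = 2.027130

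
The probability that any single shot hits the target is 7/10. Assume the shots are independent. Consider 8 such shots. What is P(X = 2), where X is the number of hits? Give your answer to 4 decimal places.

0.0100

X ~ Binomial(n=8, p=0.70).
P(X=2) = C(8,2) · p^2 · (1−p)^6
= 28 · 0.49 · 0.000729 = 0.010002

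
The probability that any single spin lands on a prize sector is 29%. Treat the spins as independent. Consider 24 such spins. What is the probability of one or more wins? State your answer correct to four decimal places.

P(at least one) = 1 − P(none) = 1 − (1 − 0.29)^24
= 1 − 0.000269 = 0.999731

0.9997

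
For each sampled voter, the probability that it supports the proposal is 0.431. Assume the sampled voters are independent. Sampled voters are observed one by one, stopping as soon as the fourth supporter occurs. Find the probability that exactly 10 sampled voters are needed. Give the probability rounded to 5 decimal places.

Y = trial on which the fourth success occurs; negative binomial, r=4, p=0.431.
P(Y=10) = C(9,3) · p^4 · (1−p)^6
= 84 · 0.034507 · 0.033937 = 0.0983698

0.09837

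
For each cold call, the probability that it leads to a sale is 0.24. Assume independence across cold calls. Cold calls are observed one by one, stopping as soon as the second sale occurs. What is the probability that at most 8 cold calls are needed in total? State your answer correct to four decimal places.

0.6075

Finishing within 8 cold calls ⇔ at least 2 successes in the first 8. With X ~ Binomial(8, 0.24), P(Y ≤ 8) = 1 − P(X ≤ 1).
  k=0: C(8,0)·0.24^0·0.76^8 = 0.111303
  k=1: C(8,1)·0.24^1·0.76^7 = 0.281188
1 − 0.392491 = 0.607509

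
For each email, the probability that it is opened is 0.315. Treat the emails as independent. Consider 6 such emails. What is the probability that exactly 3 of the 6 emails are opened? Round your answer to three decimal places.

0.201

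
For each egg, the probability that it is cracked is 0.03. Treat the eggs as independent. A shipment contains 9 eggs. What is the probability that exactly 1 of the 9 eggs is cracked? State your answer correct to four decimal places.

X ~ Binomial(n=9, p=0.03).
P(X=1) = C(9,1) · p^1 · (1−p)^8
= 9 · 0.03 · 0.78374 = 0.211611

0.2116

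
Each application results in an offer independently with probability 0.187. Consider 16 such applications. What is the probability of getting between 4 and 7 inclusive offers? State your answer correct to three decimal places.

0.345

X ~ Binomial(16, 0.187); P(4 ≤ X ≤ 7) = Σ C(16,k) p^k (1−p)^(16−k) over k:
  k=4: C(16,4)·0.187^4·0.813^12 = 0.18558
  k=5: C(16,5)·0.187^5·0.813^11 = 0.10244
  k=6: C(16,6)·0.187^6·0.813^10 = 0.04320
  k=7: C(16,7)·0.187^7·0.813^9 = 0.01419
Total = 0.34542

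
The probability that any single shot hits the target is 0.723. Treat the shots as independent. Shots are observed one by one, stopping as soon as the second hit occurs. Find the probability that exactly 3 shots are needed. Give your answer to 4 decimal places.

0.2896

Y = trial on which the second success occurs; negative binomial, r=2, p=0.723.
P(Y=3) = C(2,1) · p^2 · (1−p)^1
= 2 · 0.52273 · 0.277 = 0.289592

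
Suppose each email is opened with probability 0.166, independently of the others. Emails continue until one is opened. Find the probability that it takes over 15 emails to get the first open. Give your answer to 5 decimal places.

0.06569

Y = number of emails to the first success; geometric, p = 0.166.
P(Y > 15) = P(first 15 all fail) = (1−p)^15 = 0.0656887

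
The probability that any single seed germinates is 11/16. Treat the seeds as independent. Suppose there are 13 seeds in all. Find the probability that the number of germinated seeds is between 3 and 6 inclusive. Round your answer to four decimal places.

0.0761

X ~ Binomial(13, 0.6875); P(3 ≤ X ≤ 6) = Σ C(13,k) p^k (1−p)^(13−k) over k:
  k=3: C(13,3)·0.6875^3·0.3125^10 = 0.000825
  k=4: C(13,4)·0.6875^4·0.3125^9 = 0.004540
  k=5: C(13,5)·0.6875^5·0.3125^8 = 0.017978
  k=6: C(13,6)·0.6875^6·0.3125^7 = 0.052736
Total = 0.076079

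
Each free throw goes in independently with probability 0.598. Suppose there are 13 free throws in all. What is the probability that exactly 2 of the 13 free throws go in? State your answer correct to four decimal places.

0.0012

X ~ Binomial(n=13, p=0.598).
P(X=2) = C(13,2) · p^2 · (1−p)^11
= 78 · 0.3576 · 4.4308e-05 = 0.001236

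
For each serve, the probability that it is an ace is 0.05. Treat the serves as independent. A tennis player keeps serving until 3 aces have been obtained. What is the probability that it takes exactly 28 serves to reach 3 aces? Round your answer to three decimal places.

0.012

Y = trial on which the third success occurs; negative binomial, r=3, p=0.05.
P(Y=28) = C(27,2) · p^3 · (1−p)^25
= 351 · 0.000125 · 0.27739 = 0.01217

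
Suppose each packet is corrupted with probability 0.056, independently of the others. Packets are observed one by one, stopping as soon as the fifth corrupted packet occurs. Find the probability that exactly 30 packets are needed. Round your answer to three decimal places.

Y = trial on which the fifth success occurs; negative binomial, r=5, p=0.056.
P(Y=30) = C(29,4) · p^5 · (1−p)^25
= 23751 · 5.5073e-07 · 0.23676 = 0.00310

0.003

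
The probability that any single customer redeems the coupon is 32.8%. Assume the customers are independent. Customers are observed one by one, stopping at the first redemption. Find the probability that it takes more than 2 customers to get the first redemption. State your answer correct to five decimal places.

0.45158

Y = number of customers to the first success; geometric, p = 0.328.
P(Y > 2) = P(first 2 all fail) = (1−p)^2 = 0.4515840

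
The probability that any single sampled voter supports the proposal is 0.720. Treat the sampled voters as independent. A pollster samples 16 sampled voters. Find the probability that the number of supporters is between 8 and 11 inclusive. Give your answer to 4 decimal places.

0.4625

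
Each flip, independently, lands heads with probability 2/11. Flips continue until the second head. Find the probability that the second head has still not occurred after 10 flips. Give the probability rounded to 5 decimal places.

Needing more than 10 flips ⇔ fewer than 2 successes in the first 10. With X ~ Binomial(10, 0.181818), P(Y > 10) = P(X ≤ 1).
  k=0: C(10,0)·0.181818^0·0.818182^10 = 0.1344306
  k=1: C(10,1)·0.181818^1·0.818182^9 = 0.2987347
P(X ≤ 1) = 0.4331654

0.43317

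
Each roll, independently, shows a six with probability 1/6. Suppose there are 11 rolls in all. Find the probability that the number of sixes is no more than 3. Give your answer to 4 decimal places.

0.9044

X ~ Binomial(11, 0.166667); P(X ≤ 3) = Σ C(11,k) p^k (1−p)^(11−k) over k:
  k=0: C(11,0)·0.166667^0·0.833333^11 = 0.134588
  k=1: C(11,1)·0.166667^1·0.833333^10 = 0.296094
  k=2: C(11,2)·0.166667^2·0.833333^9 = 0.296094
  k=3: C(11,3)·0.166667^3·0.833333^8 = 0.177656
Total = 0.904431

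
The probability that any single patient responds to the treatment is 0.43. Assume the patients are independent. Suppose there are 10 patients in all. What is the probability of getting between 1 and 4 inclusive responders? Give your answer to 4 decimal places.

0.5528

X ~ Binomial(10, 0.43); P(1 ≤ X ≤ 4) = Σ C(10,k) p^k (1−p)^(10−k) over k:
  k=1: C(10,1)·0.43^1·0.57^9 = 0.027311
  k=2: C(10,2)·0.43^2·0.57^8 = 0.092715
  k=3: C(10,3)·0.43^3·0.57^7 = 0.186514
  k=4: C(10,4)·0.43^4·0.57^6 = 0.246231
Total = 0.552770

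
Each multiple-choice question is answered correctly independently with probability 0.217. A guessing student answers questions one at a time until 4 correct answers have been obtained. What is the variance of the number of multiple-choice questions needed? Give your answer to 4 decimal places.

66.5123

Y = total multiple-choice questions until the fourth success; negative binomial with r=4, p=0.217.
Var(Y) = r(1−p)/p² = 4·0.783 / 0.217² = 66.512349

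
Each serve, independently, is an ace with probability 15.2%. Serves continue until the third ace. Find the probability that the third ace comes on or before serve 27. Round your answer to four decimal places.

Finishing within 27 serves ⇔ at least 3 successes in the first 27. With X ~ Binomial(27, 0.152), P(Y ≤ 27) = 1 − P(X ≤ 2).
  k=0: C(27,0)·0.152^0·0.848^27 = 0.011660
  k=1: C(27,1)·0.152^1·0.848^26 = 0.056429
  k=2: C(27,2)·0.152^2·0.848^25 = 0.131489
1 − 0.199578 = 0.800422

0.8004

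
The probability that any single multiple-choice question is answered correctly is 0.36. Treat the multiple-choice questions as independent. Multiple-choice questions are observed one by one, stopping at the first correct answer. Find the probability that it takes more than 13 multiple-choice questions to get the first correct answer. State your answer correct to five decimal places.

Y = number of multiple-choice questions to the first success; geometric, p = 0.36.
P(Y > 13) = P(first 13 all fail) = (1−p)^13 = 0.0030223

0.00302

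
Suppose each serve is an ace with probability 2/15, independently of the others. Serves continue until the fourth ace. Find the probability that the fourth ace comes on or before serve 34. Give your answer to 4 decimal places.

Finishing within 34 serves ⇔ at least 4 successes in the first 34. With X ~ Binomial(34, 0.133333), P(Y ≤ 34) = 1 − P(X ≤ 3).
  k=0: C(34,0)·0.133333^0·0.866667^34 = 0.007709
  k=1: C(34,1)·0.133333^1·0.866667^33 = 0.040322
  k=2: C(34,2)·0.133333^2·0.866667^32 = 0.102355
  k=3: C(34,3)·0.133333^3·0.866667^31 = 0.167967
1 − 0.318351 = 0.681649

0.6816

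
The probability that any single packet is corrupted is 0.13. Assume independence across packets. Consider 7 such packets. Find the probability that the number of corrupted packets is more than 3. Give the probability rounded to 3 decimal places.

0.007

X ~ Binomial(7, 0.13); P(X ≥ 4) = Σ C(7,k) p^k (1−p)^(7−k) over k:
  k=4: C(7,4)·0.13^4·0.87^3 = 0.00658
  k=5: C(7,5)·0.13^5·0.87^2 = 0.00059
  k=6: C(7,6)·0.13^6·0.87^1 = 0.00003
  k=7: C(7,7)·0.13^7·0.87^0 = 0.00000
Total = 0.00720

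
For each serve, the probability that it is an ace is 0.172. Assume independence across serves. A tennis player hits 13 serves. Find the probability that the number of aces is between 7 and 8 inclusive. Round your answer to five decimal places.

0.00285

X ~ Binomial(13, 0.172); P(7 ≤ X ≤ 8) = Σ C(13,k) p^k (1−p)^(13−k) over k:
  k=7: C(13,7)·0.172^7·0.828^6 = 0.0024626
  k=8: C(13,8)·0.172^8·0.828^5 = 0.0003837
Total = 0.0028463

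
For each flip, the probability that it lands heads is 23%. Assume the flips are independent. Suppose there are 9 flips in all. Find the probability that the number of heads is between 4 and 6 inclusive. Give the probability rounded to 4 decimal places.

X ~ Binomial(9, 0.23); P(4 ≤ X ≤ 6) = Σ C(9,k) p^k (1−p)^(9−k) over k:
  k=4: C(9,4)·0.23^4·0.77^5 = 0.095441
  k=5: C(9,5)·0.23^5·0.77^4 = 0.028508
  k=6: C(9,6)·0.23^6·0.77^3 = 0.005677
Total = 0.129626

0.1296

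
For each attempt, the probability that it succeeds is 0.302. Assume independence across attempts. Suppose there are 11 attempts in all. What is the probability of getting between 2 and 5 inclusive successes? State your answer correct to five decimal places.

X ~ Binomial(11, 0.302); P(2 ≤ X ≤ 5) = Σ C(11,k) p^k (1−p)^(11−k) over k:
  k=2: C(11,2)·0.302^2·0.698^9 = 0.1972765
  k=3: C(11,3)·0.302^3·0.698^8 = 0.2560638
  k=4: C(11,4)·0.302^4·0.698^7 = 0.2215795
  k=5: C(11,5)·0.302^5·0.698^6 = 0.1342175
Total = 0.8091374

0.80914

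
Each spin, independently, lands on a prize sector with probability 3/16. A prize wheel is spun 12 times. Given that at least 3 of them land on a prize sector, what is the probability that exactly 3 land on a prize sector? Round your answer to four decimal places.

0.5636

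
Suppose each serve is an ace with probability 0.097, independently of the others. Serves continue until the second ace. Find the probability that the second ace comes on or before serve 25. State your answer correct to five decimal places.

Finishing within 25 serves ⇔ at least 2 successes in the first 25. With X ~ Binomial(25, 0.097), P(Y ≤ 25) = 1 − P(X ≤ 1).
  k=0: C(25,0)·0.097^0·0.903^25 = 0.0780178
  k=1: C(25,1)·0.097^1·0.903^24 = 0.2095163
1 − 0.2875341 = 0.7124659

0.71247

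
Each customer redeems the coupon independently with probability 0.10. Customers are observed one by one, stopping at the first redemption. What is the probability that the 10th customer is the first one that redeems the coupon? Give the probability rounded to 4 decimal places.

Geometric (trials to first success), p = 0.10.
P(Y = 10) = (1−p)^9 · p = 0.38742 · 0.10 = 0.038742

0.0387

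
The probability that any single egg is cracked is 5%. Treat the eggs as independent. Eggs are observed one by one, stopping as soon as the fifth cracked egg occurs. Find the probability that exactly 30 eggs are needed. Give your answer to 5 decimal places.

Y = trial on which the fifth success occurs; negative binomial, r=5, p=0.05.
P(Y=30) = C(29,4) · p^5 · (1−p)^25
= 23751 · 3.125e-07 · 0.27739 = 0.0020588

0.00206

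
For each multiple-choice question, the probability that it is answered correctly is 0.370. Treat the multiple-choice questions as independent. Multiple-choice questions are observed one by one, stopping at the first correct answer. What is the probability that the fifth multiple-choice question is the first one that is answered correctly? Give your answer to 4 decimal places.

Geometric (trials to first success), p = 0.37.
P(Y = 5) = (1−p)^4 · p = 0.15753 · 0.37 = 0.058286

0.0583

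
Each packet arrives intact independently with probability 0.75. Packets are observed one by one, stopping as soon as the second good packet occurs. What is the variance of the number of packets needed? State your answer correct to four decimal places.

0.8889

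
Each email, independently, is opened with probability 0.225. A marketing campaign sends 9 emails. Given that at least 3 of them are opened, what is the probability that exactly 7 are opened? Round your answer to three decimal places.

0.002

X ~ Binomial(9, 0.225). Want P(X=7 | X≥3) = P(X=7) / P(X≥3).
P(X=7) = C(9,7)·0.225^7·0.775^2 = 0.00063
P(X≥3) = 1 − 0.10086 − 0.26354 − 0.30604 = 0.32956
Ratio = 0.00063 / 0.32956 = 0.00192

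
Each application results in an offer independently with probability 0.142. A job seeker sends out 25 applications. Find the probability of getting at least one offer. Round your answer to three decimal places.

0.978

P(at least one) = 1 − P(none) = 1 − (1 − 0.142)^25
= 1 − 0.02174 = 0.97826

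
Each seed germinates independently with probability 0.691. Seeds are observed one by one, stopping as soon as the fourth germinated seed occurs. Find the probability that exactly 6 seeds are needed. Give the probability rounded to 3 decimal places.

0.218

Y = trial on which the fourth success occurs; negative binomial, r=4, p=0.691.
P(Y=6) = C(5,3) · p^4 · (1−p)^2
= 10 · 0.22799 · 0.095481 = 0.21769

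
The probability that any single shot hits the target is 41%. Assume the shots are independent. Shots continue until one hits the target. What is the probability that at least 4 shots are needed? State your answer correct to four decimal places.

Y = number of shots to the first success; geometric, p = 0.41.
P(Y > 3) = P(first 3 all fail) = (1−p)^3 = 0.205379

0.2054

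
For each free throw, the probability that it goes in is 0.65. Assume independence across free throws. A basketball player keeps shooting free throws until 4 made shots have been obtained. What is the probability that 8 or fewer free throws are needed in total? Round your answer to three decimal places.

0.894

Finishing within 8 free throws ⇔ at least 4 successes in the first 8. With X ~ Binomial(8, 0.65), P(Y ≤ 8) = 1 − P(X ≤ 3).
  k=0: C(8,0)·0.65^0·0.35^8 = 0.00023
  k=1: C(8,1)·0.65^1·0.35^7 = 0.00335
  k=2: C(8,2)·0.65^2·0.35^6 = 0.02175
  k=3: C(8,3)·0.65^3·0.35^5 = 0.08077
1 − 0.10609 = 0.89391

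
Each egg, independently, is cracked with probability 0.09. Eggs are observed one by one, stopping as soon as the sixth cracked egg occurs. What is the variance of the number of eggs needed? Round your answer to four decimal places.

674.0741

Y = total eggs until the sixth success; negative binomial with r=6, p=0.09.
Var(Y) = r(1−p)/p² = 6·0.91 / 0.09² = 674.074074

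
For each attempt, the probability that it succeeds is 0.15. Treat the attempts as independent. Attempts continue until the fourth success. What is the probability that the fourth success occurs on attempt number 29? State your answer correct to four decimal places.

Y = trial on which the fourth success occurs; negative binomial, r=4, p=0.15.
P(Y=29) = C(28,3) · p^4 · (1−p)^25
= 3276 · 0.00050625 · 0.017198 = 0.028522

0.0285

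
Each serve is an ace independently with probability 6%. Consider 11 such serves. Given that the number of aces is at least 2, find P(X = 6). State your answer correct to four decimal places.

X ~ Binomial(11, 0.06). Want P(X=6 | X≥2) = P(X=6) / P(X≥2).
P(X=6) = C(11,6)·0.06^6·0.94^5 = 0.000016
P(X≥2) = 1 − 0.506298 − 0.355486 = 0.138216
Ratio = 0.000016 / 0.138216 = 0.000114

0.0001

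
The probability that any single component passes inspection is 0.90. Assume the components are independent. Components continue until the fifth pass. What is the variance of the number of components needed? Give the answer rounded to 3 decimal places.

Y = total components until the fifth success; negative binomial with r=5, p=0.90.
Var(Y) = r(1−p)/p² = 5·0.10 / 0.90² = 0.61728

0.617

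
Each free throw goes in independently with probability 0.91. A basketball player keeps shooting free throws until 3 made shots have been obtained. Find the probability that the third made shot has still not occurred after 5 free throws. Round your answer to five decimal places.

0.00634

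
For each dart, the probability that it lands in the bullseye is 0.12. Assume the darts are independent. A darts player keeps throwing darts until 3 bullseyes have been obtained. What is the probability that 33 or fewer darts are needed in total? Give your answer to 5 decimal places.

Finishing within 33 darts ⇔ at least 3 successes in the first 33. With X ~ Binomial(33, 0.12), P(Y ≤ 33) = 1 − P(X ≤ 2).
  k=0: C(33,0)·0.12^0·0.88^33 = 0.0147207
  k=1: C(33,1)·0.12^1·0.88^32 = 0.0662431
  k=2: C(33,2)·0.12^2·0.88^31 = 0.1445304
1 − 0.2254942 = 0.7745058

0.77451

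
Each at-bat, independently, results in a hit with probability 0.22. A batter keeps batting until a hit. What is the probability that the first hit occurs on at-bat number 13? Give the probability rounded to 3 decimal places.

0.011

Geometric (trials to first success), p = 0.22.
P(Y = 13) = (1−p)^12 · p = 0.050715 · 0.22 = 0.01116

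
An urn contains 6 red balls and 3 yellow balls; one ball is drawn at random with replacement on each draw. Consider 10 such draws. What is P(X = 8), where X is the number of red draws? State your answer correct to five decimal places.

X ~ Binomial(n=10, p=0.666667).
P(X=8) = C(10,8) · p^8 · (1−p)^2
= 45 · 0.039018 · 0.11111 = 0.1950922

0.19509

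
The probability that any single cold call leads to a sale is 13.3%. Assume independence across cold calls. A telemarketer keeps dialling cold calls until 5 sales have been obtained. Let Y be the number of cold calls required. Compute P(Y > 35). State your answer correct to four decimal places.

Needing more than 35 cold calls ⇔ fewer than 5 successes in the first 35. With X ~ Binomial(35, 0.133), P(Y > 35) = P(X ≤ 4).
  k=0: C(35,0)·0.133^0·0.867^35 = 0.006771
  k=1: C(35,1)·0.133^1·0.867^34 = 0.036355
  k=2: C(35,2)·0.133^2·0.867^33 = 0.094809
  k=3: C(35,3)·0.133^3·0.867^32 = 0.159984
  k=4: C(35,4)·0.133^4·0.867^31 = 0.196335
P(X ≤ 4) = 0.494255

0.4943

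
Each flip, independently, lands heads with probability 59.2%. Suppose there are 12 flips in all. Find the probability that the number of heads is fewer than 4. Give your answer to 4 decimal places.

X ~ Binomial(12, 0.592); P(X ≤ 3) = Σ C(12,k) p^k (1−p)^(12−k) over k:
  k=0: C(12,0)·0.592^0·0.408^12 = 0.000021
  k=1: C(12,1)·0.592^1·0.408^11 = 0.000370
  k=2: C(12,2)·0.592^2·0.408^10 = 0.002957
  k=3: C(12,3)·0.592^3·0.408^9 = 0.014300
Total = 0.017648

0.0176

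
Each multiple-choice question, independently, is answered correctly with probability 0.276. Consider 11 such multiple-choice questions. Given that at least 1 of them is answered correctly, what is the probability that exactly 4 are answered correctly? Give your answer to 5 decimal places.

X ~ Binomial(11, 0.276). Want P(X=4 | X≥1) = P(X=4) / P(X≥1).
P(X=4) = C(11,4)·0.276^4·0.724^7 = 0.1996734
P(X≥1) = 1 − 0.0286500 = 0.9713500
Ratio = 0.1996734 / 0.9713500 = 0.2055628

0.20556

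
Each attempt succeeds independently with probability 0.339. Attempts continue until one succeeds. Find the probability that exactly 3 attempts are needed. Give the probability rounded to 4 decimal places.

Geometric (trials to first success), p = 0.339.
P(Y = 3) = (1−p)^2 · p = 0.43692 · 0.339 = 0.148116

0.1481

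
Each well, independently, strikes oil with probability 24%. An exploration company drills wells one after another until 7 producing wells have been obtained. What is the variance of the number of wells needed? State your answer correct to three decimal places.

Y = total wells until the seventh success; negative binomial with r=7, p=0.24.
Var(Y) = r(1−p)/p² = 7·0.76 / 0.24² = 92.36111

92.361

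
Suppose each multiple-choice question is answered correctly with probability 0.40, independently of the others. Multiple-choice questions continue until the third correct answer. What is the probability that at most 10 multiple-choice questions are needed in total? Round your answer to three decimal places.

Finishing within 10 multiple-choice questions ⇔ at least 3 successes in the first 10. With X ~ Binomial(10, 0.40), P(Y ≤ 10) = 1 − P(X ≤ 2).
  k=0: C(10,0)·0.40^0·0.60^10 = 0.00605
  k=1: C(10,1)·0.40^1·0.60^9 = 0.04031
  k=2: C(10,2)·0.40^2·0.60^8 = 0.12093
1 − 0.16729 = 0.83271

0.833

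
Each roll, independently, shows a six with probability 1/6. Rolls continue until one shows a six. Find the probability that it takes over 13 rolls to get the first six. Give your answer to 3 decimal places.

Y = number of rolls to the first success; geometric, p = 0.166667.
P(Y > 13) = P(first 13 all fail) = (1−p)^13 = 0.09346

0.093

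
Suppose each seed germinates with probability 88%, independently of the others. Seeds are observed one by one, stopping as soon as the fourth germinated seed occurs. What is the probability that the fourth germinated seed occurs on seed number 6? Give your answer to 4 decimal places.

0.0864

Y = trial on which the fourth success occurs; negative binomial, r=4, p=0.88.
P(Y=6) = C(5,3) · p^4 · (1−p)^2
= 10 · 0.5997 · 0.0144 = 0.086356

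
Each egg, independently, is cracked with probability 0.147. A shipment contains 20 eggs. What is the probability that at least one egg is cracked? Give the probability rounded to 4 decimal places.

0.9584

P(at least one) = 1 − P(none) = 1 − (1 − 0.147)^20
= 1 − 0.041589 = 0.958411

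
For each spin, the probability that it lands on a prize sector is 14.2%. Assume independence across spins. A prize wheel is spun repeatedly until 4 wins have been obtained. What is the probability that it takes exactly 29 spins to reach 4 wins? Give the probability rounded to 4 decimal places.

Y = trial on which the fourth success occurs; negative binomial, r=4, p=0.142.
P(Y=29) = C(28,3) · p^4 · (1−p)^25
= 3276 · 0.00040659 · 0.021736 = 0.028952

0.0290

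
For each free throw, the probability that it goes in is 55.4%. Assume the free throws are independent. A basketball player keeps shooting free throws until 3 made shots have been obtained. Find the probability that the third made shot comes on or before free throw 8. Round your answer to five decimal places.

0.91524

Finishing within 8 free throws ⇔ at least 3 successes in the first 8. With X ~ Binomial(8, 0.554), P(Y ≤ 8) = 1 − P(X ≤ 2).
  k=0: C(8,0)·0.554^0·0.446^8 = 0.0015656
  k=1: C(8,1)·0.554^1·0.446^7 = 0.0155576
  k=2: C(8,2)·0.554^2·0.446^6 = 0.0676374
1 − 0.0847606 = 0.9152394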